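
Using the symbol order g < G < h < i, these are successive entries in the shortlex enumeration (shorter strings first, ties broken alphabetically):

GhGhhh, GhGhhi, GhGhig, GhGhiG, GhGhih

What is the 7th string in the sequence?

GhGigg

Advancing 2 positions from GhGhih through GhGhih → GhGhii reaches term 7.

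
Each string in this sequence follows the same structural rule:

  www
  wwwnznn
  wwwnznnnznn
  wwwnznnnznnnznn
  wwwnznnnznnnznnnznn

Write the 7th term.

The strings grow by a fixed suffix nznn each time.
From wwwnznnnznnnznnnznn, 2 further steps: wwwnznnnznnnznnnznn → wwwnznnnznnnznnnznnnznn → (answer).

wwwnznnnznnnznnnznnnznnnznn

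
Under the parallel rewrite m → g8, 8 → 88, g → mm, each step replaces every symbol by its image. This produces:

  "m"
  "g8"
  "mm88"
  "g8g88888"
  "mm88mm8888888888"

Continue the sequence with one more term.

Rewriting the 16 symbols of mm88mm8888888888 one by one yields g8 g8 88 88 g8 g8 88 88 88 88 88 88 88 88 88 88; concatenated:

g8g88888g8g888888888888888888888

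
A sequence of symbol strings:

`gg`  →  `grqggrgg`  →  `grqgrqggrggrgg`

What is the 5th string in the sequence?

Each term wraps the previous one in grq on the left and rgg on the right.
From grqgrqggrggrgg, 2 further steps: grqgrqggrggrgg → grqgrqgrqggrggrggrgg → (answer).

grqgrqgrqgrqggrggrggrggrgg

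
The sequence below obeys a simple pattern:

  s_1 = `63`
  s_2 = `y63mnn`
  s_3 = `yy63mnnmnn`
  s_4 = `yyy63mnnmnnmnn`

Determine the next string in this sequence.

yyyy63mnnmnnmnnmnn

Every step adds y to the front and mnn to the end of the previous string.
One more step from yyy63mnnmnnmnn gives the answer.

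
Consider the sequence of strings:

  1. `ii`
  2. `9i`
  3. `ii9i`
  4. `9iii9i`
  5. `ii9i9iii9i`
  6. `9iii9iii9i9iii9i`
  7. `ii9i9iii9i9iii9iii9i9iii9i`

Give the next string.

9iii9iii9i9iii9iii9i9iii9i9iii9iii9i9iii9i

From term 3 onward, concatenate the second-to-last term with the last: ii·9i = ii9i, 9i·ii9i = 9iii9i, …
The next term joins 9iii9iii9i9iii9i and ii9i9iii9i9iii9iii9i9iii9i.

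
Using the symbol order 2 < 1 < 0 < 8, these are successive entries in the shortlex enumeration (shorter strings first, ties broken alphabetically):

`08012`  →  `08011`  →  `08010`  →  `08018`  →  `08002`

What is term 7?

Advancing 2 positions from 08002 through 08002 → 08001 reaches term 7.

08000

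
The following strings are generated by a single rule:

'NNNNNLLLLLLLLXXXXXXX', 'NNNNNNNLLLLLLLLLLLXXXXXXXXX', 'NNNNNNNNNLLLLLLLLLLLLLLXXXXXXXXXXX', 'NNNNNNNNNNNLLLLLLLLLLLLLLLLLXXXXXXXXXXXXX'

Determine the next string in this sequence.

Term n consists of 2n+1 N's, followed by 3n+2 L's, followed by 2n+3 X's, where the shown terms are n = 2, 3, 4, 5.
Setting n = 6 gives 13, 20, 15 characters in each block.

NNNNNNNNNNNNNLLLLLLLLLLLLLLLLLLLLXXXXXXXXXXXXXXX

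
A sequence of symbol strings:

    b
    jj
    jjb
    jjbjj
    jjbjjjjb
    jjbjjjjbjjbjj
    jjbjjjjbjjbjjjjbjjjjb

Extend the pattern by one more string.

From term 3 onward, concatenate the last term with the second-to-last: jj·b = jjb, jjb·jj = jjbjj, …
The next term joins jjbjjjjbjjbjjjjbjjjjb and jjbjjjjbjjbjj.

jjbjjjjbjjbjjjjbjjjjbjjbjjjjbjjbjj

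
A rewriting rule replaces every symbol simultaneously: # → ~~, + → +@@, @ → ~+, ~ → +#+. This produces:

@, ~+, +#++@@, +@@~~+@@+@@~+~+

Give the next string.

Rewriting the 15 symbols of +@@~~+@@+@@~+~+ one by one yields +@@ ~+ ~+ +#+ +#+ +@@ ~+ ~+ +@@ ~+ ~+ +#+ +@@ +#+ +@@; concatenated:

+@@~+~++#++#++@@~+~++@@~+~++#++@@+#++@@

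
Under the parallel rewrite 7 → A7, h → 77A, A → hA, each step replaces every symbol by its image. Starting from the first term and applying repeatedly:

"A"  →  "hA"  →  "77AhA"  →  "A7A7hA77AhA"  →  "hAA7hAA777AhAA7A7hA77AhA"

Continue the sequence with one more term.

Replace each of the 24 characters of hAA7hAA777AhAA7A7hA77AhA in place — 77A hA hA A7 77A hA hA A7 A7 A7 hA 77A hA hA A7 hA A7 77A hA A7 A7 hA 77A hA — and concatenate.

77AhAhAA777AhAhAA7A7A7hA77AhAhAA7hAA777AhAA7A7hA77AhA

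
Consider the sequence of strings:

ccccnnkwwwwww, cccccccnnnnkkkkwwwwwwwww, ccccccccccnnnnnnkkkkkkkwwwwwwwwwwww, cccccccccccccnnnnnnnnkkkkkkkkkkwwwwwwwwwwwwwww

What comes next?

ccccccccccccccccnnnnnnnnnnkkkkkkkkkkkkkwwwwwwwwwwwwwwwwww

Each string has the form c^{3n+1} n^{2n} k^{3n-2} w^{3n+3} (n = 1, 2, …).
Setting n = 5 gives 16, 10, 13, 18 characters in each block.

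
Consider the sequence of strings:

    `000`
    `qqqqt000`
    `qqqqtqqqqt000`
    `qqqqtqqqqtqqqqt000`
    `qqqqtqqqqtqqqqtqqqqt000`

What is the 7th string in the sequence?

qqqqtqqqqtqqqqtqqqqtqqqqtqqqqt000

The strings grow by a fixed prefix qqqqt each time.
From qqqqtqqqqtqqqqtqqqqt000, 2 further steps: qqqqtqqqqtqqqqtqqqqt000 → qqqqtqqqqtqqqqtqqqqtqqqqt000 → (answer).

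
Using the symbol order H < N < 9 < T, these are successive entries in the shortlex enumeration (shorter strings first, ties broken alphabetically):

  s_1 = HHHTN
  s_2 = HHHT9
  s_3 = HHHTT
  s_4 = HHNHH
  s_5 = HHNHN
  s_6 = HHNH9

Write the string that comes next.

HHNHT

The successor of HHNH9 increments the rightmost position that isn't already T and resets every position after it to H.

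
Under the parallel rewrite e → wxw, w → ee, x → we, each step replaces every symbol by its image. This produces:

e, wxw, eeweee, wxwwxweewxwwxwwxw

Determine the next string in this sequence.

eeweeeeeweeewxwwxweeweeeeeweeeeeweee

Applying the rule to each of the 17 symbols of wxwwxweewxwwxwwxw gives the pieces ee we ee ee we ee wxw wxw ee we ee ee we ee ee we ee, which concatenate to the answer.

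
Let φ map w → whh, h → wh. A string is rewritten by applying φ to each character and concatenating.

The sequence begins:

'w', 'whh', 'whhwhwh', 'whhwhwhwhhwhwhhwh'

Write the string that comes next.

φ(whhwhwhwhhwhwhhwh) expands symbol-by-symbol to whh wh wh whh wh whh wh whh wh wh whh wh whh wh wh whh wh; joining the 17 pieces gives the next term.

whhwhwhwhhwhwhhwhwhhwhwhwhhwhwhhwhwhwhhwh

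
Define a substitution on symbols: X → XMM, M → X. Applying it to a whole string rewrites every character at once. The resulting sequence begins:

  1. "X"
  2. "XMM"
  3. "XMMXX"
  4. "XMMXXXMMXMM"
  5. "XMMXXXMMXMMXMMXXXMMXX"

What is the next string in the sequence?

Applying the rule to each of the 21 symbols of XMMXXXMMXMMXMMXXXMMXX gives the pieces XMM X X XMM XMM XMM X X XMM X X XMM X X XMM XMM XMM X X XMM XMM, which concatenate to the answer.

XMMXXXMMXMMXMMXXXMMXXXMMXXXMMXMMXMMXXXMMXMM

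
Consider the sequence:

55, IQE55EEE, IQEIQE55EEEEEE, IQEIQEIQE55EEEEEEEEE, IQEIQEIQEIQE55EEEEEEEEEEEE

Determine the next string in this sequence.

Every step adds IQE to the front and EEE to the end of the previous string.
So the next term is IQE·IQEIQEIQEIQE55EEEEEEEEEEEE·EEE.

IQEIQEIQEIQEIQE55EEEEEEEEEEEEEEE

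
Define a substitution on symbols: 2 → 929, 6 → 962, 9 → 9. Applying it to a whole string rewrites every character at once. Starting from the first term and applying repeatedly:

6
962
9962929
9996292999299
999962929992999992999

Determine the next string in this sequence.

9999962929992999992999999929999

Applying the rule to each of the 21 symbols of 999962929992999992999 gives the pieces 9 9 9 9 962 929 9 929 9 9 9 929 9 9 9 9 9 929 9 9 9, which concatenate to the answer.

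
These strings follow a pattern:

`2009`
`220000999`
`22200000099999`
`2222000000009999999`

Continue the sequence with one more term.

The n-th term is n 2's then 2n 0's then 2n-1 9's (n = 1, 2, …).
For the next term, n = 5, so the run lengths are 5, 10, 9.

222220000000000999999999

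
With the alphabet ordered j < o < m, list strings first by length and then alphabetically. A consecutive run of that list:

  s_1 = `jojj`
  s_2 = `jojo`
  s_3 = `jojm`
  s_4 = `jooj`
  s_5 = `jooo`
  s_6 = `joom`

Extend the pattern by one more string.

jomj

Treat joom as a base-3 numeral over the given alphabet and add one, carrying through any trailing m's.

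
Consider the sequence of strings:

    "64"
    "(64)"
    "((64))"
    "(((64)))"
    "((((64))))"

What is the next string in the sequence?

Every step adds ( to the front and ) to the end of the previous string.
So the next term is (·((((64))))·).

(((((64)))))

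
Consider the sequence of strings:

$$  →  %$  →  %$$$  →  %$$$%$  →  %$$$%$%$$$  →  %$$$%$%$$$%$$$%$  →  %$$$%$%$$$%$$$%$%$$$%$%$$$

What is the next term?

Each term (from the third on) is the previous term followed by the one before it: term 3 = %$·$$ = %$$$.
The next term joins %$$$%$%$$$%$$$%$%$$$%$%$$$ and %$$$%$%$$$%$$$%$.

%$$$%$%$$$%$$$%$%$$$%$%$$$%$$$%$%$$$%$$$%$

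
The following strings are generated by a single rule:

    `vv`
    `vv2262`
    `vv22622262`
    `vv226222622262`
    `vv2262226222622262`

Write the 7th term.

The strings grow by a fixed suffix 2262 each time.
From vv2262226222622262, 2 further steps: vv2262226222622262 → vv22622262226222622262 → (answer).

vv226222622262226222622262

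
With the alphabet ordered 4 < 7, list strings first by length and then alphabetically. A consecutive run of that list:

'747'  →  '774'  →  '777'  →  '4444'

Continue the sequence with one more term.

4447

Treat 4444 as a base-2 numeral over the given alphabet and add one, carrying through any trailing 7's.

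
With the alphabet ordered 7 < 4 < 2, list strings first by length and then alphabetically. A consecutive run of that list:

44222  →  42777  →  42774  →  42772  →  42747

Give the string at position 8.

Advancing 3 positions from 42747 through 42747 → 42744 → 42742 reaches term 8.

42727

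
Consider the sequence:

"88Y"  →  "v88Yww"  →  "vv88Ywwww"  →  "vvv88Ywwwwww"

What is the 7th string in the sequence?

vvvvvv88Ywwwwwwwwwwww

Every step adds v to the front and ww to the end of the previous string.
From vvv88Ywwwwww, 3 further steps: vvv88Ywwwwww → vvvv88Ywwwwwwww → vvvvv88Ywwwwwwwwww → (answer).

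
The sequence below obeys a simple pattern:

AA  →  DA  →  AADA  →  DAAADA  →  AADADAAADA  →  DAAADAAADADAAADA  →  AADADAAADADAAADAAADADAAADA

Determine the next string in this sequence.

DAAADAAADADAAADAAADADAAADADAAADAAADADAAADA

From term 3 onward, concatenate the second-to-last term with the last: AA·DA = AADA, DA·AADA = DAAADA, …
Continuing: DAAADAAADADAAADA · AADADAAADADAAADAAADADAAADA gives term 8.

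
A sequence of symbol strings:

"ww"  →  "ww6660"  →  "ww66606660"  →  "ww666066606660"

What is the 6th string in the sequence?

ww66606660666066606660

Every step adds 6660 to the end: s(k+1) = s(k)·6660.
From ww666066606660, 2 further steps: ww666066606660 → ww6660666066606660 → (answer).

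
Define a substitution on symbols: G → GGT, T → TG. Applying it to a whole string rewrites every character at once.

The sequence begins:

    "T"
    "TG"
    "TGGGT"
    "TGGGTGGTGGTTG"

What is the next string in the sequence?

Applying the rule to each of the 13 symbols of TGGGTGGTGGTTG gives the pieces TG GGT GGT GGT TG GGT GGT TG GGT GGT TG TG GGT, which concatenate to the answer.

TGGGTGGTGGTTGGGTGGTTGGGTGGTTGTGGGT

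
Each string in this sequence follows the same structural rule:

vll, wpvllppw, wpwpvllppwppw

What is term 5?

Each term wraps the previous one in wp on the left and ppw on the right.
From wpwpvllppwppw, 2 further steps: wpwpvllppwppw → wpwpwpvllppwppwppw → (answer).

wpwpwpwpvllppwppwppwppw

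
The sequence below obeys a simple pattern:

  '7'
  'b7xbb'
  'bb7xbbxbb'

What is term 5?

Every step adds b to the front and xbb to the end of the previous string.
From bb7xbbxbb, 2 further steps: bb7xbbxbb → bbb7xbbxbbxbb → (answer).

bbbb7xbbxbbxbbxbb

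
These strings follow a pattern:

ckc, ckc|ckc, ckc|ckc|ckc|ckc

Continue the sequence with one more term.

ckc|ckc|ckc|ckc|ckc|ckc|ckc|ckc

s(k+1) = s(k)·|·s(k) — each term doubles the last with '|' between the halves.
One more doubling of ckc|ckc|ckc|ckc gives the answer.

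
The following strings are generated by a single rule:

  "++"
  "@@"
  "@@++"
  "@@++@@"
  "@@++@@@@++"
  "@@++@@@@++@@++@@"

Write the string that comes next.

This is a Fibonacci-style word recurrence s(k) = s(k−1)·s(k−2): e.g. @@·++ = @@++.
The next term joins @@++@@@@++@@++@@ and @@++@@@@++.

@@++@@@@++@@++@@@@++@@@@++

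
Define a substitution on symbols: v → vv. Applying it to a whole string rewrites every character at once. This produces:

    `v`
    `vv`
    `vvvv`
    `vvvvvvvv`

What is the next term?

Rewriting each symbol of vvvvvvvv: v→vv, v→vv, v→vv, v→vv, v→vv, v→vv, v→vv, v→vv, which concatenates to vv vv vv vv vv vv vv vv.

vvvvvvvvvvvvvvvv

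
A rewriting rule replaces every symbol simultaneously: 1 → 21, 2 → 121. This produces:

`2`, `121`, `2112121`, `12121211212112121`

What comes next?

Applying the rule to each of the 17 symbols of 12121211212112121 gives the pieces 21 121 21 121 21 121 21 21 121 21 121 21 21 121 21 121 21, which concatenate to the answer.

21121211212112121211212112121211212112121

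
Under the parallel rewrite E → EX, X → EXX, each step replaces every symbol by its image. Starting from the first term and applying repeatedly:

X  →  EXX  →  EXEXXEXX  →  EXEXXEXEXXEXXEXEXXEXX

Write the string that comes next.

Replace each of the 21 characters of EXEXXEXEXXEXXEXEXXEXX in place — EX EXX EX EXX EXX EX EXX EX EXX EXX EX EXX EXX EX EXX EX EXX EXX EX EXX EXX — and concatenate.

EXEXXEXEXXEXXEXEXXEXEXXEXXEXEXXEXXEXEXXEXEXXEXXEXEXXEXX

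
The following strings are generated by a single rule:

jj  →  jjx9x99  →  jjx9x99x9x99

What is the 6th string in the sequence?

The strings grow by a fixed suffix x9x99 each time.
From jjx9x99x9x99, 3 further steps: jjx9x99x9x99 → jjx9x99x9x99x9x99 → jjx9x99x9x99x9x99x9x99 → (answer).

jjx9x99x9x99x9x99x9x99x9x99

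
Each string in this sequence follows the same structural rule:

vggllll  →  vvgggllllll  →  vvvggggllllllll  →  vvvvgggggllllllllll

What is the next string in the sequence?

The n-th term is n-1 v's then n g's then 2n l's, where the shown terms are n = 2, 3, 4, 5.
Setting n = 6 gives 5, 6, 12 characters in each block.

vvvvvggggggllllllllllll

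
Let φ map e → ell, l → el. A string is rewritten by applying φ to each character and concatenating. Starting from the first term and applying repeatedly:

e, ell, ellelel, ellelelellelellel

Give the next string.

ellelelellelellelellelelellelellelelellel

φ(ellelelellelellel) expands symbol-by-symbol to ell el el ell el ell el ell el el ell el ell el el ell el; joining the 17 pieces gives the next term.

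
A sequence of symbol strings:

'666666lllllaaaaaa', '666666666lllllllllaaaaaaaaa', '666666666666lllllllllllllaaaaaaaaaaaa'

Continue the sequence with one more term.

666666666666666lllllllllllllllllaaaaaaaaaaaaaaa

The n-th term is 3n+3 6's then 4n+1 l's then 3n+3 a's (n = 1, 2, …).
At n = 4 the blocks have lengths 15, 17, 15.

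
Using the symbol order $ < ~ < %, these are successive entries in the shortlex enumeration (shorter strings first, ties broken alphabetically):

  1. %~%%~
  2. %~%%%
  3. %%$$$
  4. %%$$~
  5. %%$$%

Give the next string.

Treat %%$$% as a base-3 numeral over the given alphabet and add one, carrying through any trailing %'s.

%%$~$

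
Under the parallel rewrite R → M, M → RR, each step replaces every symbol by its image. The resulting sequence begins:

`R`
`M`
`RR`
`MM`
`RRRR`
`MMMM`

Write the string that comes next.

Expanding MMMM: M→RR, M→RR, M→RR, M→RR. Concatenated: RR RR RR RR.

RRRRRRRR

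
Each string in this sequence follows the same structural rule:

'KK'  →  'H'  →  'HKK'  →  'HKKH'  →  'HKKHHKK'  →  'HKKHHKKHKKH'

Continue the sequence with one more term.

Each term (from the third on) is the previous term followed by the one before it: term 3 = H·KK = HKK.
The next term joins HKKHHKKHKKH and HKKHHKK.

HKKHHKKHKKHHKKHHKK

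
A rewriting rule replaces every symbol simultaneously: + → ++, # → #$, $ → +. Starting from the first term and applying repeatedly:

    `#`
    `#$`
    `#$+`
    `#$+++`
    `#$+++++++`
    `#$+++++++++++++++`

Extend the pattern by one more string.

#$+++++++++++++++++++++++++++++++

φ(#$+++++++++++++++) expands symbol-by-symbol to #$ + ++ ++ ++ ++ ++ ++ ++ ++ ++ ++ ++ ++ ++ ++ ++; joining the 17 pieces gives the next term.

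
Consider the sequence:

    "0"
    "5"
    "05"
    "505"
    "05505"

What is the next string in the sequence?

50505505

Each term (from the third on) is the two preceding terms concatenated in order: term 3 = 0·5 = 05.
So term 6 is 505·05505.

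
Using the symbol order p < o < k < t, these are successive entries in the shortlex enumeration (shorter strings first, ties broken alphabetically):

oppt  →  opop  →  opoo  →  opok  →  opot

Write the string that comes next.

Find the rightmost character of opot below t, bump it to the next letter, and reset everything to its right to p.

opkp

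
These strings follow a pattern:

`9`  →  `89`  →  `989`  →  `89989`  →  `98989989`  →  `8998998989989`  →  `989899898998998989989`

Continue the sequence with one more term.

Each term (from the third on) is the two preceding terms concatenated in order: term 3 = 9·89 = 989.
Continuing: 8998998989989 · 989899898998998989989 gives term 8.

8998998989989989899898998998989989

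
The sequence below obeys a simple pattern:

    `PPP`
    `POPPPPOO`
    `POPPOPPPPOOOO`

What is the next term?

s(k+1) = POP·s(k)·OO, so each term gains POP as a prefix and OO as a suffix.
Applying this once more to POPPOPPPPOOOO:

POPPOPPOPPPPOOOOOO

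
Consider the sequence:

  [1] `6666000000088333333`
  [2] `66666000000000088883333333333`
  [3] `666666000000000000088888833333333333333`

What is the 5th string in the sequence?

66666666000000000000000000088888888883333333333333333333333

Reading off run lengths: 6 runs 4, 5, 6; 0 runs 7, 10, 13; 8 runs 2, 4, 6; 3 runs 6, 10, 14 — each is linear in n, where the shown terms are n = 2, 3, 4.
Setting n = 6 gives 8, 19, 10, 22 characters in each block.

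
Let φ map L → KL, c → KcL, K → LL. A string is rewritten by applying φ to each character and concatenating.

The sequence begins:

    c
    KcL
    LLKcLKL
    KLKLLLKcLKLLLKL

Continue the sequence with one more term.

φ(KLKLLLKcLKLLLKL) expands symbol-by-symbol to LL KL LL KL KL KL LL KcL KL LL KL KL KL LL KL; joining the 15 pieces gives the next term.

LLKLLLKLKLKLLLKcLKLLLKLKLKLLLKL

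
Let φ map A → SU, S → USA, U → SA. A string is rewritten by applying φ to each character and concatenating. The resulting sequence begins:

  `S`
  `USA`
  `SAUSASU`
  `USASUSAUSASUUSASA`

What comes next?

SAUSASUUSASAUSASUSAUSASUUSASASAUSASUUSASU

Applying the rule to each of the 17 symbols of USASUSAUSASUUSASA gives the pieces SA USA SU USA SA USA SU SA USA SU USA SA SA USA SU USA SU, which concatenate to the answer.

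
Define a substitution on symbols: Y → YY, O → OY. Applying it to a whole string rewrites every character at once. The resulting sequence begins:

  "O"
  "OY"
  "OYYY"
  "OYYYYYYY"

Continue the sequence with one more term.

OYYYYYYYYYYYYYYY

Rewriting each symbol of OYYYYYYY: O→OY, Y→YY, Y→YY, Y→YY, Y→YY, Y→YY, Y→YY, Y→YY, which concatenates to OY YY YY YY YY YY YY YY.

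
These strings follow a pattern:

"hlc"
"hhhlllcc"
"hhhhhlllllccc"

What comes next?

Reading off run lengths: h runs 1, 3, 5; l runs 1, 3, 5; c runs 1, 2, 3 — each is linear in n (n = 1, 2, …).
For the next term, n = 4, so the run lengths are 7, 7, 4.

hhhhhhhlllllllcccc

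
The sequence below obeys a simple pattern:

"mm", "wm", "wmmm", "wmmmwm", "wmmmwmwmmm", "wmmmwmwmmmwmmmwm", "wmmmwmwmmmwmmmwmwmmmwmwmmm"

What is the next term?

Each term (from the third on) is the previous term followed by the one before it: term 3 = wm·mm = wmmm.
The next term joins wmmmwmwmmmwmmmwmwmmmwmwmmm and wmmmwmwmmmwmmmwm.

wmmmwmwmmmwmmmwmwmmmwmwmmmwmmmwmwmmmwmmmwm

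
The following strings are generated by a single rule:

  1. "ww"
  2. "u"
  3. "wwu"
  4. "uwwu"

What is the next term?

From term 3 onward, concatenate the second-to-last term with the last: ww·u = wwu, u·wwu = uwwu, …
Continuing: wwu · uwwu gives term 5.

wwuuwwu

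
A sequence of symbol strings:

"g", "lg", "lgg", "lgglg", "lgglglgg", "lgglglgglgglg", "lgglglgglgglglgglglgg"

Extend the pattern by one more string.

lgglglgglgglglgglglgglgglglgglgglg

Each term (from the third on) is the previous term followed by the one before it: term 3 = lg·g = lgg.
The next term joins lgglglgglgglglgglglgg and lgglglgglgglg.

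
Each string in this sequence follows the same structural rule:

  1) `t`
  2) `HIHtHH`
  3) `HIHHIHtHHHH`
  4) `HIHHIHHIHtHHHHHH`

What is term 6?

s(k+1) = HIH·s(k)·HH, so each term gains HIH as a prefix and HH as a suffix.
From HIHHIHHIHtHHHHHH, 2 further steps: HIHHIHHIHtHHHHHH → HIHHIHHIHHIHtHHHHHHHH → (answer).

HIHHIHHIHHIHHIHtHHHHHHHHHH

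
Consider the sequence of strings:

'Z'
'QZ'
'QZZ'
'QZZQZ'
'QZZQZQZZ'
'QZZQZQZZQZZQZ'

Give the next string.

QZZQZQZZQZZQZQZZQZQZZ

From term 3 onward, concatenate the last term with the second-to-last: QZ·Z = QZZ, QZZ·QZ = QZZQZ, …
So term 7 is QZZQZQZZQZZQZ·QZZQZQZZ.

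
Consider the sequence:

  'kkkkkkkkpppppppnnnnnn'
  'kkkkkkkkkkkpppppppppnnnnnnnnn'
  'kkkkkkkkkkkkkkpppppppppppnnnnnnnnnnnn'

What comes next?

kkkkkkkkkkkkkkkkkpppppppppppppnnnnnnnnnnnnnnn

Term n consists of 3n+2 k's, followed by 2n+3 p's, followed by 3n n's, where the shown terms are n = 2, 3, 4.
At n = 5 the blocks have lengths 17, 13, 15.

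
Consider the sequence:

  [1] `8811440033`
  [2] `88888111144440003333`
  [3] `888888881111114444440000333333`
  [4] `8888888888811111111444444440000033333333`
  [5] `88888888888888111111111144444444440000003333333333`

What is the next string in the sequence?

The n-th term is 3n-1 8's then 2n 1's then 2n 4's then n+1 0's then 2n 3's (n = 1, 2, …).
At n = 6 the blocks have lengths 17, 12, 12, 7, 12.

888888888888888881111111111114444444444440000000333333333333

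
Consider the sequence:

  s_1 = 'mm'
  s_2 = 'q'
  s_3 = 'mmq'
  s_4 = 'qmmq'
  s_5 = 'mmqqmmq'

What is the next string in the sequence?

Each term (from the third on) is the two preceding terms concatenated in order: term 3 = mm·q = mmq.
Continuing: qmmq · mmqqmmq gives term 6.

qmmqmmqqmmq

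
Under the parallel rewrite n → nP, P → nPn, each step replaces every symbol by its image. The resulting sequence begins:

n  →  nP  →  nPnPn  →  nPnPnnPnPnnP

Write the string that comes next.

nPnPnnPnPnnPnPnPnnPnPnnPnPnPn

Expanding nPnPnnPnPnnP: n→nP, P→nPn, n→nP, P→nPn, n→nP, n→nP, P→nPn, n→nP, P→nPn, n→nP, n→nP, P→nPn. Concatenated: nP nPn nP nPn nP nP nPn nP nPn nP nP nPn.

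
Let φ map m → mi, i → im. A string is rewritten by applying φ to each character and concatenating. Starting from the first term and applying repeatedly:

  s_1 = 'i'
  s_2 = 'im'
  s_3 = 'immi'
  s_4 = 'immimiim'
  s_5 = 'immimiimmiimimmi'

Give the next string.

immimiimmiimimmimiimimmiimmimiim

Applying the rule to each of the 16 symbols of immimiimmiimimmi gives the pieces im mi mi im mi im im mi mi im im mi im mi mi im, which concatenate to the answer.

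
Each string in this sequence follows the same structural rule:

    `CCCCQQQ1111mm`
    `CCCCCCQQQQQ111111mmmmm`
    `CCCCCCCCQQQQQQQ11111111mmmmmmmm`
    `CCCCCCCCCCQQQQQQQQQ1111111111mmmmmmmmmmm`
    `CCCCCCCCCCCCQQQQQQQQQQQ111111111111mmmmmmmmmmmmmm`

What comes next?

The n-th term is 2n+2 C's then 2n+1 Q's then 2n+2 1's then 3n-1 m's (n = 1, 2, …).
At n = 6 the blocks have lengths 14, 13, 14, 17.

CCCCCCCCCCCCCCQQQQQQQQQQQQQ11111111111111mmmmmmmmmmmmmmmmm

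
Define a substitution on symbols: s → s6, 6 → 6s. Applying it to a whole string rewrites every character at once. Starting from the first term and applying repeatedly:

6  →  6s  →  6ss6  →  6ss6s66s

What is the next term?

6ss6s66ss66s6ss6

Rewriting each symbol of 6ss6s66s: 6→6s, s→s6, s→s6, 6→6s, s→s6, 6→6s, 6→6s, s→s6, which concatenates to 6s s6 s6 6s s6 6s 6s s6.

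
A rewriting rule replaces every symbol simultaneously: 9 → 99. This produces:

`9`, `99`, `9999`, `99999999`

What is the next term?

9999999999999999

Rewriting each symbol of 99999999: 9→99, 9→99, 9→99, 9→99, 9→99, 9→99, 9→99, 9→99, which concatenates to 99 99 99 99 99 99 99 99.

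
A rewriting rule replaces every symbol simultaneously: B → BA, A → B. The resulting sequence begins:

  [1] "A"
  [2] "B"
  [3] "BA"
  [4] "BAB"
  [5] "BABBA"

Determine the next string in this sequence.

BABBABAB

Rewriting each symbol of BABBA: B→BA, A→B, B→BA, B→BA, A→B, which concatenates to BA B BA BA B.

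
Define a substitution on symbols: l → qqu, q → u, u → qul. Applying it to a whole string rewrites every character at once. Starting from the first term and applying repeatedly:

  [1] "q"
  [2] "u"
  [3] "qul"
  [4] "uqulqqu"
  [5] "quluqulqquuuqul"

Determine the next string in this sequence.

uqulqququluqulqquuuqulqulquluqulqqu

Applying the rule to each of the 15 symbols of quluqulqquuuqul gives the pieces u qul qqu qul u qul qqu u u qul qul qul u qul qqu, which concatenate to the answer.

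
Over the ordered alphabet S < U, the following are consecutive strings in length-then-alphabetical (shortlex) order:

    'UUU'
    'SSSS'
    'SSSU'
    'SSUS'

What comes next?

Find the rightmost character of SSUS below U, bump it to the next letter, and reset everything to its right to S.

SSUU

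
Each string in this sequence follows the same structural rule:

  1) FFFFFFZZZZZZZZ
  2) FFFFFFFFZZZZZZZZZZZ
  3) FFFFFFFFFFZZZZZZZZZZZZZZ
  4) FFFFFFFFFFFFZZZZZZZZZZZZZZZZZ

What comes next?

The n-th term is 2n F's then 3n-1 Z's, where the shown terms are n = 3, 4, 5, 6.
At n = 7 the blocks have lengths 14, 20.

FFFFFFFFFFFFFFZZZZZZZZZZZZZZZZZZZZ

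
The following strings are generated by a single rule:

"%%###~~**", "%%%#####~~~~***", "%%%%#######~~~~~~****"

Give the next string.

%%%%%#########~~~~~~~~*****

Reading off run lengths: % runs 2, 3, 4; # runs 3, 5, 7; ~ runs 2, 4, 6; * runs 2, 3, 4 — each is linear in n (n = 1, 2, …).
At n = 4 the blocks have lengths 5, 9, 8, 5.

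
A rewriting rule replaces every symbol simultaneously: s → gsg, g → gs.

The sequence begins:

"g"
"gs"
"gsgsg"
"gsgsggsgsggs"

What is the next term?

Apply φ to gsgsggsgsggs symbol by symbol: g→gs, s→gsg, g→gs, s→gsg, g→gs, g→gs, s→gsg, g→gs, s→gsg, g→gs, g→gs, s→gsg; joined: gs gsg gs gsg gs gs gsg gs gsg gs gs gsg.

gsgsggsgsggsgsgsggsgsggsgsgsg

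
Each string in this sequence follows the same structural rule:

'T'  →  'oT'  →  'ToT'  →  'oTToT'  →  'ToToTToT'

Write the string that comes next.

oTToTToToTToT

Each term (from the third on) is the two preceding terms concatenated in order: term 3 = T·oT = ToT.
So term 6 is oTToT·ToToTToT.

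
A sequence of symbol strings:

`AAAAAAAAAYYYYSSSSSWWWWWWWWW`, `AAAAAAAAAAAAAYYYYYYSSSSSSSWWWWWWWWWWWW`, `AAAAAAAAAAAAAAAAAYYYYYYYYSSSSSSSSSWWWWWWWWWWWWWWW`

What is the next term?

Each string has the form A^{4n+1} Y^{2n} S^{2n+1} W^{3n+3}, where the shown terms are n = 2, 3, 4.
At n = 5 the blocks have lengths 21, 10, 11, 18.

AAAAAAAAAAAAAAAAAAAAAYYYYYYYYYYSSSSSSSSSSSWWWWWWWWWWWWWWWWWW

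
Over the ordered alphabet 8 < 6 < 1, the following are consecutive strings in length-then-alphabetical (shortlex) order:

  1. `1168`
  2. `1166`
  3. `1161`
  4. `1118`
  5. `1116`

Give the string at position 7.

Continuing the enumeration 2 steps past 1116: 1116 → 1111 → (answer).

88888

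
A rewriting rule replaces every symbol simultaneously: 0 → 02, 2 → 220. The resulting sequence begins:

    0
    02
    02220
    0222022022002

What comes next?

0222022022002220220022202200202220

Replace each of the 13 characters of 0222022022002 in place — 02 220 220 220 02 220 220 02 220 220 02 02 220 — and concatenate.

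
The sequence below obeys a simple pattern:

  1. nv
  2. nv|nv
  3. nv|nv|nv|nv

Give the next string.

s(k+1) = s(k)·|·s(k) — each term doubles the last with '|' between the halves.
Doubling nv|nv|nv|nv with '|' between the halves:

nv|nv|nv|nv|nv|nv|nv|nv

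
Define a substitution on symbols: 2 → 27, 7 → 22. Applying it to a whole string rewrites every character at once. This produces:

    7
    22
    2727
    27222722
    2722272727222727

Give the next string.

Rewriting the 16 symbols of 2722272727222727 one by one yields 27 22 27 27 27 22 27 22 27 22 27 27 27 22 27 22; concatenated:

27222727272227222722272727222722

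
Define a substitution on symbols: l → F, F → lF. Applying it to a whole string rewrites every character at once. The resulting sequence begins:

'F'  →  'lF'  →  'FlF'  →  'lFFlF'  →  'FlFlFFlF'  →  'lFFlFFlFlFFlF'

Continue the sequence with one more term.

Applying the rule to each of the 13 symbols of lFFlFFlFlFFlF gives the pieces F lF lF F lF lF F lF F lF lF F lF, which concatenate to the answer.

FlFlFFlFlFFlFFlFlFFlF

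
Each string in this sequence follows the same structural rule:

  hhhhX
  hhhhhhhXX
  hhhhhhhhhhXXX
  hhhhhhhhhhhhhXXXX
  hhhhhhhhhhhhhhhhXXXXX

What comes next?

Term n consists of 3n+1 h's, followed by n X's (n = 1, 2, …).
At n = 6 the blocks have lengths 19, 6.

hhhhhhhhhhhhhhhhhhhXXXXXX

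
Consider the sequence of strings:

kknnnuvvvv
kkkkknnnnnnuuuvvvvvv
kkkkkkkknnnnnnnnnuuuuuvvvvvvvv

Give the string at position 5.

Each string has the form k^{3n-1} n^{3n} u^{2n-1} v^{2n+2} (n = 1, 2, …).
For term 5, n = 5, so the run lengths are 14, 15, 9, 12.

kkkkkkkkkkkkkknnnnnnnnnnnnnnnuuuuuuuuuvvvvvvvvvvvv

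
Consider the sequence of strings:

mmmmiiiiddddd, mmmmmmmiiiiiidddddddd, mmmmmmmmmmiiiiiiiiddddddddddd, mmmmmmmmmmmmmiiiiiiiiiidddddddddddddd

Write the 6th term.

mmmmmmmmmmmmmmmmmmmiiiiiiiiiiiiiidddddddddddddddddddd

Each string has the form m^{3n-2} i^{2n} d^{3n-1}, where the shown terms are n = 2, 3, 4, 5.
Setting n = 7 gives 19, 14, 20 characters in each block.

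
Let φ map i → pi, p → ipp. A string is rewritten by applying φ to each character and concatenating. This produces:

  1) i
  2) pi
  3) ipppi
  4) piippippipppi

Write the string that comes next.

ipppipiippipppiippipppiippippipppi

Applying the rule to each of the 13 symbols of piippippipppi gives the pieces ipp pi pi ipp ipp pi ipp ipp pi ipp ipp ipp pi, which concatenate to the answer.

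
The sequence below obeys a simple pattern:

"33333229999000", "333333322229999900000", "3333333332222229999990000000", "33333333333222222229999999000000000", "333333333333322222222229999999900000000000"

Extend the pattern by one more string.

3333333333333332222222222229999999990000000000000

The n-th term is 2n+3 3's then 2n 2's then n+3 9's then 2n+1 0's (n = 1, 2, …).
For the next term, n = 6, so the run lengths are 15, 12, 9, 13.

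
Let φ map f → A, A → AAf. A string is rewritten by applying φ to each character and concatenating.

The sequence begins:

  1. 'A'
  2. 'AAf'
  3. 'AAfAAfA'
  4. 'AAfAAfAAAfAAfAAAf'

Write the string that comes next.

Replace each of the 17 characters of AAfAAfAAAfAAfAAAf in place — AAf AAf A AAf AAf A AAf AAf AAf A AAf AAf A AAf AAf AAf A — and concatenate.

AAfAAfAAAfAAfAAAfAAfAAfAAAfAAfAAAfAAfAAfA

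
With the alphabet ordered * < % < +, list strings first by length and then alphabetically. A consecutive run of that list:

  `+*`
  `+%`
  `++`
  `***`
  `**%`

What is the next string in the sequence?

**+

The successor of **% increments the rightmost position that isn't already + and resets every position after it to *.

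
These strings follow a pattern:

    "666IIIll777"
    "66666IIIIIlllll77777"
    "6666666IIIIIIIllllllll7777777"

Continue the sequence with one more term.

666666666IIIIIIIIIlllllllllll777777777

Reading off run lengths: 6 runs 3, 5, 7; I runs 3, 5, 7; l runs 2, 5, 8; 7 runs 3, 5, 7 — each is linear in n (n = 1, 2, …).
At n = 4 the blocks have lengths 9, 9, 11, 9.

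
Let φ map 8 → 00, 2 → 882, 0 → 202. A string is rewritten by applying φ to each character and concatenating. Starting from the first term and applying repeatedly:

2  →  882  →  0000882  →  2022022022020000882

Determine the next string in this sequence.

8822028828822028828822028828822028822022022022020000882

Replace each of the 19 characters of 2022022022020000882 in place — 882 202 882 882 202 882 882 202 882 882 202 882 202 202 202 202 00 00 882 — and concatenate.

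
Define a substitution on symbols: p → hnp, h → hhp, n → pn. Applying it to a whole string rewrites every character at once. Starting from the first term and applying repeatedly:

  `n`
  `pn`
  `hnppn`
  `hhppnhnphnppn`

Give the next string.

hhphhphnphnppnhhppnhnphhppnhnphnppn

Applying the rule to each of the 13 symbols of hhppnhnphnppn gives the pieces hhp hhp hnp hnp pn hhp pn hnp hhp pn hnp hnp pn, which concatenate to the answer.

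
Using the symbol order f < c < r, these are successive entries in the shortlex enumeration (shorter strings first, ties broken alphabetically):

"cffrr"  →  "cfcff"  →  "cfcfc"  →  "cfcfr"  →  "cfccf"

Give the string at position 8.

Advancing 3 positions from cfccf through cfccf → cfccc → cfccr reaches term 8.

cfcrf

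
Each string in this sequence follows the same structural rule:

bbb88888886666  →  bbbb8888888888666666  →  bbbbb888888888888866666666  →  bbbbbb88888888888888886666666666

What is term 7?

bbbbbbbbb88888888888888888888888886666666666666666

Term n consists of n+1 b's, followed by 3n+1 8's, followed by 2n 6's, where the shown terms are n = 2, 3, 4, 5.
For term 7, n = 8, so the run lengths are 9, 25, 16.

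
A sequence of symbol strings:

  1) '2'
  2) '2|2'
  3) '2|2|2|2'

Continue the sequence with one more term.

2|2|2|2|2|2|2|2

Each string is two copies of the previous one joined by '|'.
One more doubling of 2|2|2|2 gives the answer.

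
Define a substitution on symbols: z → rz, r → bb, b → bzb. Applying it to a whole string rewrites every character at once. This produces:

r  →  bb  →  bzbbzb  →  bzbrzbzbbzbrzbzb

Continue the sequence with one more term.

bzbrzbzbbbrzbzbrzbzbbzbrzbzbbbrzbzbrzbzb

Applying the rule to each of the 16 symbols of bzbrzbzbbzbrzbzb gives the pieces bzb rz bzb bb rz bzb rz bzb bzb rz bzb bb rz bzb rz bzb, which concatenate to the answer.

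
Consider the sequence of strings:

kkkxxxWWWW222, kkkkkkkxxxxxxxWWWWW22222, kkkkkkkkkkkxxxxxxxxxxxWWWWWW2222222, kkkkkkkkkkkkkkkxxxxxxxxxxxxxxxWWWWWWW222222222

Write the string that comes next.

kkkkkkkkkkkkkkkkkkkxxxxxxxxxxxxxxxxxxxWWWWWWWW22222222222

The n-th term is 4n-1 k's then 4n-1 x's then n+3 W's then 2n+1 2's (n = 1, 2, …).
Setting n = 5 gives 19, 19, 8, 11 characters in each block.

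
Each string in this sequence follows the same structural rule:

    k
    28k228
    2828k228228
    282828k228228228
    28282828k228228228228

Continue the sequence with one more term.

2828282828k228228228228228

s(k+1) = 28·s(k)·228, so each term gains 28 as a prefix and 228 as a suffix.
One more step from 28282828k228228228228 gives the answer.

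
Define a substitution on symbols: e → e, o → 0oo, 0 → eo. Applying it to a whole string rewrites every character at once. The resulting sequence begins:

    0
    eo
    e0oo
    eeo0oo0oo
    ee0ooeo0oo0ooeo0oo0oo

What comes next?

Rewriting the 21 symbols of ee0ooeo0oo0ooeo0oo0oo one by one yields e e eo 0oo 0oo e 0oo eo 0oo 0oo eo 0oo 0oo e 0oo eo 0oo 0oo eo 0oo 0oo; concatenated:

eeeo0oo0ooe0ooeo0oo0ooeo0oo0ooe0ooeo0oo0ooeo0oo0oo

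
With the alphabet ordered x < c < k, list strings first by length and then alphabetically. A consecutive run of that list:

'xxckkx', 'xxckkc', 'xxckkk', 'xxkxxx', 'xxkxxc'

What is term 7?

Advancing 2 positions from xxkxxc through xxkxxc → xxkxxk reaches term 7.

xxkxcx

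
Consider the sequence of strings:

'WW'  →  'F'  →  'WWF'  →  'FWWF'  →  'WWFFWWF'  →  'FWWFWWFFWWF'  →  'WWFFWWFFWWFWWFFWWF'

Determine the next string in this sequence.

This is a Fibonacci-style word recurrence s(k) = s(k−2)·s(k−1): e.g. WW·F = WWF.
Continuing: FWWFWWFFWWF · WWFFWWFFWWFWWFFWWF gives term 8.

FWWFWWFFWWFWWFFWWFFWWFWWFFWWF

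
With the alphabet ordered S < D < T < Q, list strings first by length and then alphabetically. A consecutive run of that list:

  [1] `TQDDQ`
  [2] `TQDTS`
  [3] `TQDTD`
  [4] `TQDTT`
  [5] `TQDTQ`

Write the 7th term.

Continuing the enumeration 2 steps past TQDTQ: TQDTQ → TQDQS → (answer).

TQDQD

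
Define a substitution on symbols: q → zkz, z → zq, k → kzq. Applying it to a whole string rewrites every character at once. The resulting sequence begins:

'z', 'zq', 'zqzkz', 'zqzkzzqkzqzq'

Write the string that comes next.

zqzkzzqkzqzqzqzkzkzqzqzkzzqzkz

Expanding zqzkzzqkzqzq: z→zq, q→zkz, z→zq, k→kzq, z→zq, z→zq, q→zkz, k→kzq, z→zq, q→zkz, z→zq, q→zkz. Concatenated: zq zkz zq kzq zq zq zkz kzq zq zkz zq zkz.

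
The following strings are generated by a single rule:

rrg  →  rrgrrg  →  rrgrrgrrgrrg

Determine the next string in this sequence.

Each string is two copies of the previous one concatenated.
Doubling rrgrrgrrgrrg:

rrgrrgrrgrrgrrgrrgrrgrrg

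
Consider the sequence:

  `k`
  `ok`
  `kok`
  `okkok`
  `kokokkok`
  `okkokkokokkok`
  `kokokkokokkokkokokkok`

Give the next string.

Each term (from the third on) is the two preceding terms concatenated in order: term 3 = k·ok = kok.
So term 8 is okkokkokokkok·kokokkokokkokkokokkok.

okkokkokokkokkokokkokokkokkokokkok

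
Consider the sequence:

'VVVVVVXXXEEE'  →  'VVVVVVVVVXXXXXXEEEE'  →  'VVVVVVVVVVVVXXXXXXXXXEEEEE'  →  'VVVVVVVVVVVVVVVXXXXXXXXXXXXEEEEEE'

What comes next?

VVVVVVVVVVVVVVVVVVXXXXXXXXXXXXXXXEEEEEEE

Each string has the form V^{3n+3} X^{3n} E^{n+2} (n = 1, 2, …).
At n = 5 the blocks have lengths 18, 15, 7.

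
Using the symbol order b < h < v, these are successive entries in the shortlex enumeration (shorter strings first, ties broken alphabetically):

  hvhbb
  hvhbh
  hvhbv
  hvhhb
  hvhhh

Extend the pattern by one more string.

hvhhv

The successor of hvhhh increments the rightmost position that isn't already v and resets every position after it to b.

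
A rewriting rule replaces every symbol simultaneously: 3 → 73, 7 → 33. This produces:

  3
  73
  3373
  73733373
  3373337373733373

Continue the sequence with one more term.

Applying the rule to each of the 16 symbols of 3373337373733373 gives the pieces 73 73 33 73 73 73 33 73 33 73 33 73 73 73 33 73, which concatenate to the answer.

73733373737333733373337373733373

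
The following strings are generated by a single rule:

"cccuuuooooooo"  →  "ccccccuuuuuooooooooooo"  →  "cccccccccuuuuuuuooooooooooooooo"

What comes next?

ccccccccccccuuuuuuuuuooooooooooooooooooo

The n-th term is 3n c's then 2n+1 u's then 4n+3 o's (n = 1, 2, …).
At n = 4 the blocks have lengths 12, 9, 19.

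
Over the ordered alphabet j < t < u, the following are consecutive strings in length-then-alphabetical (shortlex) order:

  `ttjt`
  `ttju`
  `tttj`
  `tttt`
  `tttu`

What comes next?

ttuj

Treat tttu as a base-3 numeral over the given alphabet and add one, carrying through any trailing u's.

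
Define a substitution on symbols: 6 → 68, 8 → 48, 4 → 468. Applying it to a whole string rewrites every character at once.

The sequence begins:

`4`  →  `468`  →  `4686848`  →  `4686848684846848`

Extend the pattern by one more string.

4686848684846848684846848468684846848

φ(4686848684846848) expands symbol-by-symbol to 468 68 48 68 48 468 48 68 48 468 48 468 68 48 468 48; joining the 16 pieces gives the next term.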